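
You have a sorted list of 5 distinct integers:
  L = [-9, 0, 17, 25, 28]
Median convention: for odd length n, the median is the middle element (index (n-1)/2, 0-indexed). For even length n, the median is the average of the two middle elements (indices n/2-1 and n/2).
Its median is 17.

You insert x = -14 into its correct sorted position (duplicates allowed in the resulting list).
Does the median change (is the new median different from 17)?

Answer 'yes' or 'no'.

Answer: yes

Derivation:
Old median = 17
Insert x = -14
New median = 17/2
Changed? yes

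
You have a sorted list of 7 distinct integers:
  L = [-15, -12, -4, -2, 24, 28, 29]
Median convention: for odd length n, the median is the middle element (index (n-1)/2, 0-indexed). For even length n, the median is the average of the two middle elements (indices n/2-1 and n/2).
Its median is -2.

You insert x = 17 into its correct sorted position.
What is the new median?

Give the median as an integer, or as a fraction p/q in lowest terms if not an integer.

Old list (sorted, length 7): [-15, -12, -4, -2, 24, 28, 29]
Old median = -2
Insert x = 17
Old length odd (7). Middle was index 3 = -2.
New length even (8). New median = avg of two middle elements.
x = 17: 4 elements are < x, 3 elements are > x.
New sorted list: [-15, -12, -4, -2, 17, 24, 28, 29]
New median = 15/2

Answer: 15/2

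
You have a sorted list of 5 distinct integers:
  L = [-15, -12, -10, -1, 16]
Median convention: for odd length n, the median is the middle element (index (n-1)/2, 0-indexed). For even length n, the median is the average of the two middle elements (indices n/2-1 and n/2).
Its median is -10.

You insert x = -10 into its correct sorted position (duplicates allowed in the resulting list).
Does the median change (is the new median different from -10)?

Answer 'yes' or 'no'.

Answer: no

Derivation:
Old median = -10
Insert x = -10
New median = -10
Changed? no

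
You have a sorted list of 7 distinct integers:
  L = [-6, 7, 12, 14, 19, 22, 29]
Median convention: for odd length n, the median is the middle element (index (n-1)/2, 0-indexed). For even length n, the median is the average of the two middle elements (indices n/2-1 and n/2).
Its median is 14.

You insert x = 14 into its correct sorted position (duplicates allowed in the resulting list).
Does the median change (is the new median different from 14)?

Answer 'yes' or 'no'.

Answer: no

Derivation:
Old median = 14
Insert x = 14
New median = 14
Changed? no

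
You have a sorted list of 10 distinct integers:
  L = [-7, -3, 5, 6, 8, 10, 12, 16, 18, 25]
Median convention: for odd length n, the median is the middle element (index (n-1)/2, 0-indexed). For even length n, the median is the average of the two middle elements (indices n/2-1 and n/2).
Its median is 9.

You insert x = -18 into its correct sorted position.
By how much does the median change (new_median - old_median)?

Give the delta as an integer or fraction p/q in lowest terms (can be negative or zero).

Answer: -1

Derivation:
Old median = 9
After inserting x = -18: new sorted = [-18, -7, -3, 5, 6, 8, 10, 12, 16, 18, 25]
New median = 8
Delta = 8 - 9 = -1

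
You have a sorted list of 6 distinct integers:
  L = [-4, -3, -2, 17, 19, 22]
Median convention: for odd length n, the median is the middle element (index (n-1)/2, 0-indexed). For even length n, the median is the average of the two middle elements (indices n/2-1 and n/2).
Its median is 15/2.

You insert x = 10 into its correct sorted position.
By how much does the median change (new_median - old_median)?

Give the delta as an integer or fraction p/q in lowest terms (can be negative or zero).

Old median = 15/2
After inserting x = 10: new sorted = [-4, -3, -2, 10, 17, 19, 22]
New median = 10
Delta = 10 - 15/2 = 5/2

Answer: 5/2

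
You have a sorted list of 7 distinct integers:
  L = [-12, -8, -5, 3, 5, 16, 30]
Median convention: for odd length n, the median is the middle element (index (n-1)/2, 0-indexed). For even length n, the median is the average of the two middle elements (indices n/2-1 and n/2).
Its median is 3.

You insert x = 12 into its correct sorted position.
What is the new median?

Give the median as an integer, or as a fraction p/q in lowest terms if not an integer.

Old list (sorted, length 7): [-12, -8, -5, 3, 5, 16, 30]
Old median = 3
Insert x = 12
Old length odd (7). Middle was index 3 = 3.
New length even (8). New median = avg of two middle elements.
x = 12: 5 elements are < x, 2 elements are > x.
New sorted list: [-12, -8, -5, 3, 5, 12, 16, 30]
New median = 4

Answer: 4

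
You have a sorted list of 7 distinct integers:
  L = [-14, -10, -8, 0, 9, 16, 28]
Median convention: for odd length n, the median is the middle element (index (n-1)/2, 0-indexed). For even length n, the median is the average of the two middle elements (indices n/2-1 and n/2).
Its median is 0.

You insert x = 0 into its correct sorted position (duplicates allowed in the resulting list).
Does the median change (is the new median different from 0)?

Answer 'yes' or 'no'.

Answer: no

Derivation:
Old median = 0
Insert x = 0
New median = 0
Changed? no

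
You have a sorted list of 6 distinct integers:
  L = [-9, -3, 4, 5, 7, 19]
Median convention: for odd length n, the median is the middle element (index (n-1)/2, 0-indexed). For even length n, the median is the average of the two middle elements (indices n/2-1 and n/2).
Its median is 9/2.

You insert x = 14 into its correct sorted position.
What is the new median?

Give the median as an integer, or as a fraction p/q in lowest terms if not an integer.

Old list (sorted, length 6): [-9, -3, 4, 5, 7, 19]
Old median = 9/2
Insert x = 14
Old length even (6). Middle pair: indices 2,3 = 4,5.
New length odd (7). New median = single middle element.
x = 14: 5 elements are < x, 1 elements are > x.
New sorted list: [-9, -3, 4, 5, 7, 14, 19]
New median = 5

Answer: 5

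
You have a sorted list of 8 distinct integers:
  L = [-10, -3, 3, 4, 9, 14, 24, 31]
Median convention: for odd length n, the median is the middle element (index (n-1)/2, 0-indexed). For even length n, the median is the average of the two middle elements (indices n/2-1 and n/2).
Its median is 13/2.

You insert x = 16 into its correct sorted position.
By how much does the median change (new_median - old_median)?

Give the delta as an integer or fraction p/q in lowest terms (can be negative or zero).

Answer: 5/2

Derivation:
Old median = 13/2
After inserting x = 16: new sorted = [-10, -3, 3, 4, 9, 14, 16, 24, 31]
New median = 9
Delta = 9 - 13/2 = 5/2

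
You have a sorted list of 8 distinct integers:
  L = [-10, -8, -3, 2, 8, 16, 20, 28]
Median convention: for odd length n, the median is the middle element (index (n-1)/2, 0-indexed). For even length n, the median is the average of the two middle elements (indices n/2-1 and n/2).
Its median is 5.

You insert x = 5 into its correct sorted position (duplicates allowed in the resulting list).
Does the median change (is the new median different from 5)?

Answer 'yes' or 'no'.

Old median = 5
Insert x = 5
New median = 5
Changed? no

Answer: no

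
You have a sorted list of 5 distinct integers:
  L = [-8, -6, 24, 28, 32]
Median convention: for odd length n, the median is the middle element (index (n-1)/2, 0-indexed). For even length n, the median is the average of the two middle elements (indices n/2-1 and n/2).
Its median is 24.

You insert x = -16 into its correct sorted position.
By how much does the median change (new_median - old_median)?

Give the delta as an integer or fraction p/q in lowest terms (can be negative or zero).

Old median = 24
After inserting x = -16: new sorted = [-16, -8, -6, 24, 28, 32]
New median = 9
Delta = 9 - 24 = -15

Answer: -15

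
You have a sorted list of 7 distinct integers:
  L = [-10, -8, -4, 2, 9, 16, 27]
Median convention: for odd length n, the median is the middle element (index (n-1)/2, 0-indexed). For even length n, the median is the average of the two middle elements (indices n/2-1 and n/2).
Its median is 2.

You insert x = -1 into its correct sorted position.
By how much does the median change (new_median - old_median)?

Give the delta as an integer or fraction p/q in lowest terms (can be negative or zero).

Old median = 2
After inserting x = -1: new sorted = [-10, -8, -4, -1, 2, 9, 16, 27]
New median = 1/2
Delta = 1/2 - 2 = -3/2

Answer: -3/2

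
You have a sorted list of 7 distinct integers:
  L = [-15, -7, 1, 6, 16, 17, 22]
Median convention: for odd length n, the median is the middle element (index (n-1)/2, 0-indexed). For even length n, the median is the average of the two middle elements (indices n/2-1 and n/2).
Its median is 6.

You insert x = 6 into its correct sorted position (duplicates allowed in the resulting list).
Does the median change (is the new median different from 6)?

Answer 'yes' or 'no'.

Old median = 6
Insert x = 6
New median = 6
Changed? no

Answer: no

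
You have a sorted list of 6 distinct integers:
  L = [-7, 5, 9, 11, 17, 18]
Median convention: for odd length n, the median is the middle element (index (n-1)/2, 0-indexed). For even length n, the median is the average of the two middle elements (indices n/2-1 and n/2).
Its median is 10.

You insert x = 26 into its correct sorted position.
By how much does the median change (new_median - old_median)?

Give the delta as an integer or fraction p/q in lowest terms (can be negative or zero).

Answer: 1

Derivation:
Old median = 10
After inserting x = 26: new sorted = [-7, 5, 9, 11, 17, 18, 26]
New median = 11
Delta = 11 - 10 = 1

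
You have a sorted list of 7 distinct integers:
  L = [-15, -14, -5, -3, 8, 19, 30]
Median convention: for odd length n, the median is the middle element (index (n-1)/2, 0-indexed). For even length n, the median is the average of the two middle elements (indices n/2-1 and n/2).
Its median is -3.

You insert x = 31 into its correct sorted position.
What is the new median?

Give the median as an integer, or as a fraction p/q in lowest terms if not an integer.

Answer: 5/2

Derivation:
Old list (sorted, length 7): [-15, -14, -5, -3, 8, 19, 30]
Old median = -3
Insert x = 31
Old length odd (7). Middle was index 3 = -3.
New length even (8). New median = avg of two middle elements.
x = 31: 7 elements are < x, 0 elements are > x.
New sorted list: [-15, -14, -5, -3, 8, 19, 30, 31]
New median = 5/2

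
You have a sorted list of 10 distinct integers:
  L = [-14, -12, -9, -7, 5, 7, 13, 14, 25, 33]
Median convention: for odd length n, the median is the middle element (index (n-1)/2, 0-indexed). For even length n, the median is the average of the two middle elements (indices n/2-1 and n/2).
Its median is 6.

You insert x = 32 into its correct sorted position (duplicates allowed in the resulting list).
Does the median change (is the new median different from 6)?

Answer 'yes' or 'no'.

Old median = 6
Insert x = 32
New median = 7
Changed? yes

Answer: yes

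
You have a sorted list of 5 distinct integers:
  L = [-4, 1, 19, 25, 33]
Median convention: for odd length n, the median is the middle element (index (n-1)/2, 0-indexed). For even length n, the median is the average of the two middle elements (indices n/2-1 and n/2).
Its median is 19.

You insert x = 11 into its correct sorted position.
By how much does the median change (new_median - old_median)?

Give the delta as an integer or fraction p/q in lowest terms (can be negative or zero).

Answer: -4

Derivation:
Old median = 19
After inserting x = 11: new sorted = [-4, 1, 11, 19, 25, 33]
New median = 15
Delta = 15 - 19 = -4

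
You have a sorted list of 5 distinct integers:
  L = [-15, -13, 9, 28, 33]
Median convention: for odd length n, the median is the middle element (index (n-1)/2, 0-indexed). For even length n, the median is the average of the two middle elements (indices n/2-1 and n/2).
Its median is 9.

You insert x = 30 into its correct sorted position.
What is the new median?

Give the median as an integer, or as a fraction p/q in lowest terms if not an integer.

Old list (sorted, length 5): [-15, -13, 9, 28, 33]
Old median = 9
Insert x = 30
Old length odd (5). Middle was index 2 = 9.
New length even (6). New median = avg of two middle elements.
x = 30: 4 elements are < x, 1 elements are > x.
New sorted list: [-15, -13, 9, 28, 30, 33]
New median = 37/2

Answer: 37/2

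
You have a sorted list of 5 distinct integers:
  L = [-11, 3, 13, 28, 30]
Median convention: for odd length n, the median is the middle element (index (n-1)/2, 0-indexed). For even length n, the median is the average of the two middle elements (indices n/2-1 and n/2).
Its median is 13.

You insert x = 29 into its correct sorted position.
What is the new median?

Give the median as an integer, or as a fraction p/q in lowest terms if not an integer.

Answer: 41/2

Derivation:
Old list (sorted, length 5): [-11, 3, 13, 28, 30]
Old median = 13
Insert x = 29
Old length odd (5). Middle was index 2 = 13.
New length even (6). New median = avg of two middle elements.
x = 29: 4 elements are < x, 1 elements are > x.
New sorted list: [-11, 3, 13, 28, 29, 30]
New median = 41/2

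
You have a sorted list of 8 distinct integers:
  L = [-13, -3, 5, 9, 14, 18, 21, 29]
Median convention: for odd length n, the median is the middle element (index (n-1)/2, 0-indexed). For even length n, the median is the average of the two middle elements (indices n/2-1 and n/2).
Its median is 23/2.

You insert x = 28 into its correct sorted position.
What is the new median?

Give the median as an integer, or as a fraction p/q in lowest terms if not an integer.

Answer: 14

Derivation:
Old list (sorted, length 8): [-13, -3, 5, 9, 14, 18, 21, 29]
Old median = 23/2
Insert x = 28
Old length even (8). Middle pair: indices 3,4 = 9,14.
New length odd (9). New median = single middle element.
x = 28: 7 elements are < x, 1 elements are > x.
New sorted list: [-13, -3, 5, 9, 14, 18, 21, 28, 29]
New median = 14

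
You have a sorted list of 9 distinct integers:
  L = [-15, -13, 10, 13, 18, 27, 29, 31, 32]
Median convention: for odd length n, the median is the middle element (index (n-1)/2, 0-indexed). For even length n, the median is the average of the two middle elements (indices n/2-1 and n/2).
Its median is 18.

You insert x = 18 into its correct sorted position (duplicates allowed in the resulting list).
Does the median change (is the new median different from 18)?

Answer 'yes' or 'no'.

Old median = 18
Insert x = 18
New median = 18
Changed? no

Answer: no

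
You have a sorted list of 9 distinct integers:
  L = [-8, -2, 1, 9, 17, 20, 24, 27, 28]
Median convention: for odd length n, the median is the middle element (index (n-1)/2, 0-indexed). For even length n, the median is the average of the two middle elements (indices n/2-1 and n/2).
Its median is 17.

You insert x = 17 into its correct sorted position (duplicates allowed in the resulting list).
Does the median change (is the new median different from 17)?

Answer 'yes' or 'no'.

Answer: no

Derivation:
Old median = 17
Insert x = 17
New median = 17
Changed? no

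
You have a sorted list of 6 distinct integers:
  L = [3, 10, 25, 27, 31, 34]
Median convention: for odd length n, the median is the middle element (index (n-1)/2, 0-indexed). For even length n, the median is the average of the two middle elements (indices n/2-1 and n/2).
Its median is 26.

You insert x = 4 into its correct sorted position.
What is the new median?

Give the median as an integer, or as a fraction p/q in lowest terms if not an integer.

Answer: 25

Derivation:
Old list (sorted, length 6): [3, 10, 25, 27, 31, 34]
Old median = 26
Insert x = 4
Old length even (6). Middle pair: indices 2,3 = 25,27.
New length odd (7). New median = single middle element.
x = 4: 1 elements are < x, 5 elements are > x.
New sorted list: [3, 4, 10, 25, 27, 31, 34]
New median = 25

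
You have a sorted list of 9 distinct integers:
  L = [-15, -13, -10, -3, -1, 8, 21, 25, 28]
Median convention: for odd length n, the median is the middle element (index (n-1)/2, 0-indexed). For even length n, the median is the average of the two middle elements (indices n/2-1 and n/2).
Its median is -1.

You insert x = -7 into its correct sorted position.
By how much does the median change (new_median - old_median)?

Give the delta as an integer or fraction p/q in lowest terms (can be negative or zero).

Old median = -1
After inserting x = -7: new sorted = [-15, -13, -10, -7, -3, -1, 8, 21, 25, 28]
New median = -2
Delta = -2 - -1 = -1

Answer: -1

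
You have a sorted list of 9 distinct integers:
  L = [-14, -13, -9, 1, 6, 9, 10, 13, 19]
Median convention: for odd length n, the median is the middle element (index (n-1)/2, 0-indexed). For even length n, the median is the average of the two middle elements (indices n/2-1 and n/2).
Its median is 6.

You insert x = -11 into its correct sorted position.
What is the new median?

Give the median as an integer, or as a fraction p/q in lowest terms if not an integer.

Answer: 7/2

Derivation:
Old list (sorted, length 9): [-14, -13, -9, 1, 6, 9, 10, 13, 19]
Old median = 6
Insert x = -11
Old length odd (9). Middle was index 4 = 6.
New length even (10). New median = avg of two middle elements.
x = -11: 2 elements are < x, 7 elements are > x.
New sorted list: [-14, -13, -11, -9, 1, 6, 9, 10, 13, 19]
New median = 7/2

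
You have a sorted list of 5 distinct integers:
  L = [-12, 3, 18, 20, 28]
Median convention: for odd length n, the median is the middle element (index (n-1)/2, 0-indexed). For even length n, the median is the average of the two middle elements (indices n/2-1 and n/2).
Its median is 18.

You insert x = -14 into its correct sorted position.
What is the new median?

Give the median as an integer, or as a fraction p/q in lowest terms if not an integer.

Answer: 21/2

Derivation:
Old list (sorted, length 5): [-12, 3, 18, 20, 28]
Old median = 18
Insert x = -14
Old length odd (5). Middle was index 2 = 18.
New length even (6). New median = avg of two middle elements.
x = -14: 0 elements are < x, 5 elements are > x.
New sorted list: [-14, -12, 3, 18, 20, 28]
New median = 21/2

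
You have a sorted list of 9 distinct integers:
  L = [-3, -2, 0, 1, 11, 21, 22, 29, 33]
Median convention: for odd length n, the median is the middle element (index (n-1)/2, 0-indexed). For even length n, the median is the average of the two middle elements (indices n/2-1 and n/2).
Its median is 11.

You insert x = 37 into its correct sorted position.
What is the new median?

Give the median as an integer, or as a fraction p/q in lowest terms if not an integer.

Old list (sorted, length 9): [-3, -2, 0, 1, 11, 21, 22, 29, 33]
Old median = 11
Insert x = 37
Old length odd (9). Middle was index 4 = 11.
New length even (10). New median = avg of two middle elements.
x = 37: 9 elements are < x, 0 elements are > x.
New sorted list: [-3, -2, 0, 1, 11, 21, 22, 29, 33, 37]
New median = 16

Answer: 16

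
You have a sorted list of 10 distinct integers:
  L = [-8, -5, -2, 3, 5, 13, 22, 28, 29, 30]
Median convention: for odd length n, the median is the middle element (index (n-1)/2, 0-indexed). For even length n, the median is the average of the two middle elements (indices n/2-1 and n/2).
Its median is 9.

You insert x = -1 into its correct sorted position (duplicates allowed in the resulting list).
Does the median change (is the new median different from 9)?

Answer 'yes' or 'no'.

Answer: yes

Derivation:
Old median = 9
Insert x = -1
New median = 5
Changed? yes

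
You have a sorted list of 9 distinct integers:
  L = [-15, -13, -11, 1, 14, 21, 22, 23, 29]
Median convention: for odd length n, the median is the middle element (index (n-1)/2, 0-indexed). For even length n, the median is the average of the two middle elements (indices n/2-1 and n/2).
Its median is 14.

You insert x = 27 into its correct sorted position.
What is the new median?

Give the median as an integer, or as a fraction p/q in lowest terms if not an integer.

Old list (sorted, length 9): [-15, -13, -11, 1, 14, 21, 22, 23, 29]
Old median = 14
Insert x = 27
Old length odd (9). Middle was index 4 = 14.
New length even (10). New median = avg of two middle elements.
x = 27: 8 elements are < x, 1 elements are > x.
New sorted list: [-15, -13, -11, 1, 14, 21, 22, 23, 27, 29]
New median = 35/2

Answer: 35/2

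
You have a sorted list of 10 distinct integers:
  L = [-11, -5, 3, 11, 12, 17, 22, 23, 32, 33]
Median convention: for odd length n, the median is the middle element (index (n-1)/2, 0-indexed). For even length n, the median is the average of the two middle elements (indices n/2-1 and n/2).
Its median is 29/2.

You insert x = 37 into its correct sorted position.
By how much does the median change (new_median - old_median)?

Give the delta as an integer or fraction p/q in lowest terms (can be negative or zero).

Old median = 29/2
After inserting x = 37: new sorted = [-11, -5, 3, 11, 12, 17, 22, 23, 32, 33, 37]
New median = 17
Delta = 17 - 29/2 = 5/2

Answer: 5/2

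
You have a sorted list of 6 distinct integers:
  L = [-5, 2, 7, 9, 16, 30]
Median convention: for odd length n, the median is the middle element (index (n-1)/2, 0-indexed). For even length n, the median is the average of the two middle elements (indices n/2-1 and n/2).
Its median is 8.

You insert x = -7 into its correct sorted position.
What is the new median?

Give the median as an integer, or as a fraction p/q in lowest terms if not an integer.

Answer: 7

Derivation:
Old list (sorted, length 6): [-5, 2, 7, 9, 16, 30]
Old median = 8
Insert x = -7
Old length even (6). Middle pair: indices 2,3 = 7,9.
New length odd (7). New median = single middle element.
x = -7: 0 elements are < x, 6 elements are > x.
New sorted list: [-7, -5, 2, 7, 9, 16, 30]
New median = 7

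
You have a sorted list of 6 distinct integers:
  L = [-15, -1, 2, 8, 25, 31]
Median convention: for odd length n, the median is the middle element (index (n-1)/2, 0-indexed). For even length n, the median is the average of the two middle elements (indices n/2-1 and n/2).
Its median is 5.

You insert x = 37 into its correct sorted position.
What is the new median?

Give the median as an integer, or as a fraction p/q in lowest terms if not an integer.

Answer: 8

Derivation:
Old list (sorted, length 6): [-15, -1, 2, 8, 25, 31]
Old median = 5
Insert x = 37
Old length even (6). Middle pair: indices 2,3 = 2,8.
New length odd (7). New median = single middle element.
x = 37: 6 elements are < x, 0 elements are > x.
New sorted list: [-15, -1, 2, 8, 25, 31, 37]
New median = 8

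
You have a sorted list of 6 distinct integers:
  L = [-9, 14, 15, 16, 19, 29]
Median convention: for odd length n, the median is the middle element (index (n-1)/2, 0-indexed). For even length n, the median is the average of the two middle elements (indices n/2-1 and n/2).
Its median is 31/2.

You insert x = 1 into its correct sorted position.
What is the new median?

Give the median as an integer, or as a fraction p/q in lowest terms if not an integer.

Answer: 15

Derivation:
Old list (sorted, length 6): [-9, 14, 15, 16, 19, 29]
Old median = 31/2
Insert x = 1
Old length even (6). Middle pair: indices 2,3 = 15,16.
New length odd (7). New median = single middle element.
x = 1: 1 elements are < x, 5 elements are > x.
New sorted list: [-9, 1, 14, 15, 16, 19, 29]
New median = 15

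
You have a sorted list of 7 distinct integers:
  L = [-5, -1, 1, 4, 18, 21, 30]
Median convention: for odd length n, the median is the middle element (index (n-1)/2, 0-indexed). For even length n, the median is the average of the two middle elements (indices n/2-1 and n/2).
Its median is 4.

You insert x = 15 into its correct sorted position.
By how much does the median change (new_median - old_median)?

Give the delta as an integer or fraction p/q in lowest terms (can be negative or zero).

Answer: 11/2

Derivation:
Old median = 4
After inserting x = 15: new sorted = [-5, -1, 1, 4, 15, 18, 21, 30]
New median = 19/2
Delta = 19/2 - 4 = 11/2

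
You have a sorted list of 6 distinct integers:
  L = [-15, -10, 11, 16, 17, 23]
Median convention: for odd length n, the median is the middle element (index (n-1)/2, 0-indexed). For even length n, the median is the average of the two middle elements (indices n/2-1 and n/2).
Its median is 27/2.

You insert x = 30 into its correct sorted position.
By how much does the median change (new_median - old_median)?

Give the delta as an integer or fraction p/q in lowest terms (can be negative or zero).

Answer: 5/2

Derivation:
Old median = 27/2
After inserting x = 30: new sorted = [-15, -10, 11, 16, 17, 23, 30]
New median = 16
Delta = 16 - 27/2 = 5/2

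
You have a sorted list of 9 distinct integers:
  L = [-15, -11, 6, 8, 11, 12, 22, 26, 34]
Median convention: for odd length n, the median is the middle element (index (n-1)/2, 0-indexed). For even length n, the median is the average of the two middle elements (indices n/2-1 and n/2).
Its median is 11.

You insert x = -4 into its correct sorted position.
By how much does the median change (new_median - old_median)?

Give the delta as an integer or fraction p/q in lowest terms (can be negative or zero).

Answer: -3/2

Derivation:
Old median = 11
After inserting x = -4: new sorted = [-15, -11, -4, 6, 8, 11, 12, 22, 26, 34]
New median = 19/2
Delta = 19/2 - 11 = -3/2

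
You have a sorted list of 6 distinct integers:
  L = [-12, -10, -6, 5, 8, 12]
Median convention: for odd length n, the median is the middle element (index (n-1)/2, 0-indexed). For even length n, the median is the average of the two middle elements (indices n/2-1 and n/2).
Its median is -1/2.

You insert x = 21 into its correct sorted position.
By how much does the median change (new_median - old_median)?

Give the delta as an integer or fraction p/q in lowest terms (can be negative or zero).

Answer: 11/2

Derivation:
Old median = -1/2
After inserting x = 21: new sorted = [-12, -10, -6, 5, 8, 12, 21]
New median = 5
Delta = 5 - -1/2 = 11/2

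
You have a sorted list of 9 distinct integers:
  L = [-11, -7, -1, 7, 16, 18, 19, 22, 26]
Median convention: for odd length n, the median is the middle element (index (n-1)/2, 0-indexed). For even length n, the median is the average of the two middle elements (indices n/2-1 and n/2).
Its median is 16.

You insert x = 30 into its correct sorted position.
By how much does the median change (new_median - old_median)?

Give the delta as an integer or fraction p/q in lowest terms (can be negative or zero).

Answer: 1

Derivation:
Old median = 16
After inserting x = 30: new sorted = [-11, -7, -1, 7, 16, 18, 19, 22, 26, 30]
New median = 17
Delta = 17 - 16 = 1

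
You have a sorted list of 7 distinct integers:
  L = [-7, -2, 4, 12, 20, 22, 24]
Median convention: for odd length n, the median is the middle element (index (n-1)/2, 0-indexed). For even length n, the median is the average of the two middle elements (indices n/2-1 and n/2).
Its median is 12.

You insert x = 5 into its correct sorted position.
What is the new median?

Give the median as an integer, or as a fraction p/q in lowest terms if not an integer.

Old list (sorted, length 7): [-7, -2, 4, 12, 20, 22, 24]
Old median = 12
Insert x = 5
Old length odd (7). Middle was index 3 = 12.
New length even (8). New median = avg of two middle elements.
x = 5: 3 elements are < x, 4 elements are > x.
New sorted list: [-7, -2, 4, 5, 12, 20, 22, 24]
New median = 17/2

Answer: 17/2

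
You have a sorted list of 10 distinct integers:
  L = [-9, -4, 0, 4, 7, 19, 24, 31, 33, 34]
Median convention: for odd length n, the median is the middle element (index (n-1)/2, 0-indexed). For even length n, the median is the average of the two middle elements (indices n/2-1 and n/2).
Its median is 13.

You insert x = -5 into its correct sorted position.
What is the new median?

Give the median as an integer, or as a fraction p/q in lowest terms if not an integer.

Old list (sorted, length 10): [-9, -4, 0, 4, 7, 19, 24, 31, 33, 34]
Old median = 13
Insert x = -5
Old length even (10). Middle pair: indices 4,5 = 7,19.
New length odd (11). New median = single middle element.
x = -5: 1 elements are < x, 9 elements are > x.
New sorted list: [-9, -5, -4, 0, 4, 7, 19, 24, 31, 33, 34]
New median = 7

Answer: 7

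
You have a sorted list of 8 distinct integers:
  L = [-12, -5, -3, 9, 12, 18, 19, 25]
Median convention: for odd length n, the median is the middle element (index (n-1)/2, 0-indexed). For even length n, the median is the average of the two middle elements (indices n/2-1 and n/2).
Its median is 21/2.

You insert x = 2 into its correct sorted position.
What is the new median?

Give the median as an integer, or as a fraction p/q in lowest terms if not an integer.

Old list (sorted, length 8): [-12, -5, -3, 9, 12, 18, 19, 25]
Old median = 21/2
Insert x = 2
Old length even (8). Middle pair: indices 3,4 = 9,12.
New length odd (9). New median = single middle element.
x = 2: 3 elements are < x, 5 elements are > x.
New sorted list: [-12, -5, -3, 2, 9, 12, 18, 19, 25]
New median = 9

Answer: 9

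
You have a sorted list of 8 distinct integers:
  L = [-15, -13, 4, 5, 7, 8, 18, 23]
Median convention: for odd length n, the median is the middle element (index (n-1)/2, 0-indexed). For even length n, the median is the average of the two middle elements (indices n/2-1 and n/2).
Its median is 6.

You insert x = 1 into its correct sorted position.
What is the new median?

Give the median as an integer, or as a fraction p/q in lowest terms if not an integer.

Answer: 5

Derivation:
Old list (sorted, length 8): [-15, -13, 4, 5, 7, 8, 18, 23]
Old median = 6
Insert x = 1
Old length even (8). Middle pair: indices 3,4 = 5,7.
New length odd (9). New median = single middle element.
x = 1: 2 elements are < x, 6 elements are > x.
New sorted list: [-15, -13, 1, 4, 5, 7, 8, 18, 23]
New median = 5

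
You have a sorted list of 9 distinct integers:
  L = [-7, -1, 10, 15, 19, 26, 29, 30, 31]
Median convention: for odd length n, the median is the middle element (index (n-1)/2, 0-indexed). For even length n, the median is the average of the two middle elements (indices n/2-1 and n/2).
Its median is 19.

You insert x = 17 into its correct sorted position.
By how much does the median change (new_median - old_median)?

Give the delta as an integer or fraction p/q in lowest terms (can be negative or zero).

Answer: -1

Derivation:
Old median = 19
After inserting x = 17: new sorted = [-7, -1, 10, 15, 17, 19, 26, 29, 30, 31]
New median = 18
Delta = 18 - 19 = -1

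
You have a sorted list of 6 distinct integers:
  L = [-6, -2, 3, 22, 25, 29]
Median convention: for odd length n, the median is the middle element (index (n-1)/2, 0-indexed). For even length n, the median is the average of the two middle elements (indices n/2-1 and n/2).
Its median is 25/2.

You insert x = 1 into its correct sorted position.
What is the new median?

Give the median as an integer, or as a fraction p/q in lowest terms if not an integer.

Answer: 3

Derivation:
Old list (sorted, length 6): [-6, -2, 3, 22, 25, 29]
Old median = 25/2
Insert x = 1
Old length even (6). Middle pair: indices 2,3 = 3,22.
New length odd (7). New median = single middle element.
x = 1: 2 elements are < x, 4 elements are > x.
New sorted list: [-6, -2, 1, 3, 22, 25, 29]
New median = 3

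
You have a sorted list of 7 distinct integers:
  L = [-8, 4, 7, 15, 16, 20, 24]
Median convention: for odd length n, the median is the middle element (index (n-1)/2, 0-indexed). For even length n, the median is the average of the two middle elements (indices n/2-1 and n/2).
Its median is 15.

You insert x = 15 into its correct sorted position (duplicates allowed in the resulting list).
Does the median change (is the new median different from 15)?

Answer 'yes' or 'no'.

Answer: no

Derivation:
Old median = 15
Insert x = 15
New median = 15
Changed? no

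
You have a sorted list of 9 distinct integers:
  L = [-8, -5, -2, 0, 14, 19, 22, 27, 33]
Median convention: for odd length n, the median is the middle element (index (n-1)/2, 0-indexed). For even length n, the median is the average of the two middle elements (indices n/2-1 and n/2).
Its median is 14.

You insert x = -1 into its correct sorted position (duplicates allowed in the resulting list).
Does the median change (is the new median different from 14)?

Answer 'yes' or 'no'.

Old median = 14
Insert x = -1
New median = 7
Changed? yes

Answer: yes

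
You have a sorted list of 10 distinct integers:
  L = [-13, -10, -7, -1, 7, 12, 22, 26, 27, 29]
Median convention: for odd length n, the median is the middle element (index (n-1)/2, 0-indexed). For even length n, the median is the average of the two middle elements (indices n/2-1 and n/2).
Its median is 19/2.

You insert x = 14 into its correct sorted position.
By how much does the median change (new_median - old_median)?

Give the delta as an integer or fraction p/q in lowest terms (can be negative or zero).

Old median = 19/2
After inserting x = 14: new sorted = [-13, -10, -7, -1, 7, 12, 14, 22, 26, 27, 29]
New median = 12
Delta = 12 - 19/2 = 5/2

Answer: 5/2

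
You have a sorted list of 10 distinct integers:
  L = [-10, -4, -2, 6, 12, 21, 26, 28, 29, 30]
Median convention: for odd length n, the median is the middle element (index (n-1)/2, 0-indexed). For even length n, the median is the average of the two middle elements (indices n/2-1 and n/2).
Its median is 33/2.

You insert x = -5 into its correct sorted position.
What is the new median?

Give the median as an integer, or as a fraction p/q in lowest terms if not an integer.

Old list (sorted, length 10): [-10, -4, -2, 6, 12, 21, 26, 28, 29, 30]
Old median = 33/2
Insert x = -5
Old length even (10). Middle pair: indices 4,5 = 12,21.
New length odd (11). New median = single middle element.
x = -5: 1 elements are < x, 9 elements are > x.
New sorted list: [-10, -5, -4, -2, 6, 12, 21, 26, 28, 29, 30]
New median = 12

Answer: 12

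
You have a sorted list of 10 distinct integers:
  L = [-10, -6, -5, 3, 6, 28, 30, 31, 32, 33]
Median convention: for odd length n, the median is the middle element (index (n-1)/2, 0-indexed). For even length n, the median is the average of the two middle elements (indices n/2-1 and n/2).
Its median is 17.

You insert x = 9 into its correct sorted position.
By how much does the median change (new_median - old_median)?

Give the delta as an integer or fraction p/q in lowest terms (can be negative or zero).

Answer: -8

Derivation:
Old median = 17
After inserting x = 9: new sorted = [-10, -6, -5, 3, 6, 9, 28, 30, 31, 32, 33]
New median = 9
Delta = 9 - 17 = -8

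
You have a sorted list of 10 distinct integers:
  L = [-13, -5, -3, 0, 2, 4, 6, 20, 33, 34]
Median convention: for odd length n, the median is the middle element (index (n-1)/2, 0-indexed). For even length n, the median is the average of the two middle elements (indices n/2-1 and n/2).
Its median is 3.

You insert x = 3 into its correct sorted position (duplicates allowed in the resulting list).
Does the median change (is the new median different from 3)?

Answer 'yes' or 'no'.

Old median = 3
Insert x = 3
New median = 3
Changed? no

Answer: no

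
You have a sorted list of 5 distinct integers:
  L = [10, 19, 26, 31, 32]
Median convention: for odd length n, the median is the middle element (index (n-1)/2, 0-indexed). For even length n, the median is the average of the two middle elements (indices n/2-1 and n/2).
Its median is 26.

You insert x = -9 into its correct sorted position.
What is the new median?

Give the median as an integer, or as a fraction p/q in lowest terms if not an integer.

Answer: 45/2

Derivation:
Old list (sorted, length 5): [10, 19, 26, 31, 32]
Old median = 26
Insert x = -9
Old length odd (5). Middle was index 2 = 26.
New length even (6). New median = avg of two middle elements.
x = -9: 0 elements are < x, 5 elements are > x.
New sorted list: [-9, 10, 19, 26, 31, 32]
New median = 45/2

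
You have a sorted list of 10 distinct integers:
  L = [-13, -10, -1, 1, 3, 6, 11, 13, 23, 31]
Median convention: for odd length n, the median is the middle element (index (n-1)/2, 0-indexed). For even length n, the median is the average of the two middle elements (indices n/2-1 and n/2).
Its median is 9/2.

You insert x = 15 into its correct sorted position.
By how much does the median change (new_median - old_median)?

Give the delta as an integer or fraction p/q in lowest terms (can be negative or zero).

Answer: 3/2

Derivation:
Old median = 9/2
After inserting x = 15: new sorted = [-13, -10, -1, 1, 3, 6, 11, 13, 15, 23, 31]
New median = 6
Delta = 6 - 9/2 = 3/2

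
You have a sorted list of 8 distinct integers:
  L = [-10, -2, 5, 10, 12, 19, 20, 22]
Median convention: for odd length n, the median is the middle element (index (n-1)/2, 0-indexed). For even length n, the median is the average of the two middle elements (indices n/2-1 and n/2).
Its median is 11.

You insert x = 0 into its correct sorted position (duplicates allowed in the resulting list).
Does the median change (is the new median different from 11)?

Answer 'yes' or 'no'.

Answer: yes

Derivation:
Old median = 11
Insert x = 0
New median = 10
Changed? yes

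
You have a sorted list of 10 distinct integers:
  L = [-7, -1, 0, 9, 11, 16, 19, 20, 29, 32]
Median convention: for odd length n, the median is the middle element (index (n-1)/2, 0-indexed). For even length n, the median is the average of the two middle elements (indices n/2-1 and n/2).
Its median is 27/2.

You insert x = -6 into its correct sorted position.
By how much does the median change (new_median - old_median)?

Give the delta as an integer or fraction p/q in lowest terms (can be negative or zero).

Old median = 27/2
After inserting x = -6: new sorted = [-7, -6, -1, 0, 9, 11, 16, 19, 20, 29, 32]
New median = 11
Delta = 11 - 27/2 = -5/2

Answer: -5/2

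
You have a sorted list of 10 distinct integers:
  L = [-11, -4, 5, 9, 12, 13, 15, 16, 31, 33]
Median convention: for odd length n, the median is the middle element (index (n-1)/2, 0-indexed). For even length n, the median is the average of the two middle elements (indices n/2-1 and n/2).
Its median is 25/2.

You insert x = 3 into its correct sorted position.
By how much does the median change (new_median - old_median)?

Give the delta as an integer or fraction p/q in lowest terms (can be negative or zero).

Answer: -1/2

Derivation:
Old median = 25/2
After inserting x = 3: new sorted = [-11, -4, 3, 5, 9, 12, 13, 15, 16, 31, 33]
New median = 12
Delta = 12 - 25/2 = -1/2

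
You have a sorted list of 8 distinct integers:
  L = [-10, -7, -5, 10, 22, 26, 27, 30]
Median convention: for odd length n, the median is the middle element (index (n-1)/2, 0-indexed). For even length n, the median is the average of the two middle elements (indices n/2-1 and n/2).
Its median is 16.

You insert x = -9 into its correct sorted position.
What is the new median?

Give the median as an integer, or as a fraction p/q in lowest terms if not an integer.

Answer: 10

Derivation:
Old list (sorted, length 8): [-10, -7, -5, 10, 22, 26, 27, 30]
Old median = 16
Insert x = -9
Old length even (8). Middle pair: indices 3,4 = 10,22.
New length odd (9). New median = single middle element.
x = -9: 1 elements are < x, 7 elements are > x.
New sorted list: [-10, -9, -7, -5, 10, 22, 26, 27, 30]
New median = 10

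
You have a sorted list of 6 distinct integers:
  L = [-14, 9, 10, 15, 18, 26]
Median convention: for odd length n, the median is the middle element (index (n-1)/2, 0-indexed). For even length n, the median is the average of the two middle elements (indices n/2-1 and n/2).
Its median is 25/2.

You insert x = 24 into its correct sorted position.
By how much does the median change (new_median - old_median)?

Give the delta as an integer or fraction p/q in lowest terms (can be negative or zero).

Old median = 25/2
After inserting x = 24: new sorted = [-14, 9, 10, 15, 18, 24, 26]
New median = 15
Delta = 15 - 25/2 = 5/2

Answer: 5/2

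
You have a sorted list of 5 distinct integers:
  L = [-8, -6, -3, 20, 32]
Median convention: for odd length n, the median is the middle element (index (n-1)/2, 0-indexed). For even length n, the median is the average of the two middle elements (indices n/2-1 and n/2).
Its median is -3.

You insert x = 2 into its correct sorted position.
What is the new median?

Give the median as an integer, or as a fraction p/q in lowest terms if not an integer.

Old list (sorted, length 5): [-8, -6, -3, 20, 32]
Old median = -3
Insert x = 2
Old length odd (5). Middle was index 2 = -3.
New length even (6). New median = avg of two middle elements.
x = 2: 3 elements are < x, 2 elements are > x.
New sorted list: [-8, -6, -3, 2, 20, 32]
New median = -1/2

Answer: -1/2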